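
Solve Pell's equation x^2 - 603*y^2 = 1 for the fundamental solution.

(x, y) = (48842, 1989)

First expand sqrt(603) as a continued fraction. With x_i = (sqrt(603) + m_i)/d_i and (m_0, d_0) = (0, 1): a_0 = floor(sqrt(603)) = 24, since 24^2 = 576 <= 603 < 625 = 25^2.
Iterate m_{i+1} = d_i*a_i - m_i, d_{i+1} = (603 - m_{i+1}^2)/d_i, a_{i+1} = floor((a_0 + m_{i+1})/d_{i+1}):
  m_1 = 1*24 - 0 = 24, d_1 = (603 - 24^2)/1 = 27/1 = 27, a_1 = floor((24 + 24)/27) = 1.
  m_2 = 27*1 - 24 = 3, d_2 = (603 - 3^2)/27 = 594/27 = 22, a_2 = floor((24 + 3)/22) = 1.
  m_3 = 22*1 - 3 = 19, d_3 = (603 - 19^2)/22 = 242/22 = 11, a_3 = floor((24 + 19)/11) = 3.
  m_4 = 11*3 - 19 = 14, d_4 = (603 - 14^2)/11 = 407/11 = 37, a_4 = floor((24 + 14)/37) = 1.
  m_5 = 37*1 - 14 = 23, d_5 = (603 - 23^2)/37 = 74/37 = 2, a_5 = floor((24 + 23)/2) = 23.
  m_6 = 2*23 - 23 = 23, d_6 = (603 - 23^2)/2 = 74/2 = 37, a_6 = floor((24 + 23)/37) = 1.
  m_7 = 37*1 - 23 = 14, d_7 = (603 - 14^2)/37 = 407/37 = 11, a_7 = floor((24 + 14)/11) = 3.
  m_8 = 11*3 - 14 = 19, d_8 = (603 - 19^2)/11 = 242/11 = 22, a_8 = floor((24 + 19)/22) = 1.
  m_9 = 22*1 - 19 = 3, d_9 = (603 - 3^2)/22 = 594/22 = 27, a_9 = floor((24 + 3)/27) = 1.
  m_10 = 27*1 - 3 = 24, d_10 = (603 - 24^2)/27 = 27/27 = 1, a_10 = floor((24 + 24)/1) = 48.
  m_11 = 1*48 - 24 = 24, d_11 = (603 - 24^2)/1 = 27/1 = 27: (m_11, d_11) = (m_1, d_1) = (24, 27), so from here the quotients repeat a_1, ..., a_10; the period length is 10.
So sqrt(603) = [24; (1, 1, 3, 1, 23, 1, 3, 1, 1, 48)] with period length k = 10.
k is even, so the fundamental solution of x^2 - 603y^2 = 1 is (p_{k-1}, q_{k-1}) = (p_9, q_9); compute convergents through index 9.
Convergents (p_i = a_i*p_{i-1} + p_{i-2}, q_i = a_i*q_{i-1} + q_{i-2} with p_{-2}=0, p_{-1}=1, q_{-2}=1, q_{-1}=0):
  i=0: a_0=24, p_0 = 24*1 + 0 = 24, q_0 = 24*0 + 1 = 1.
  i=1: a_1=1, p_1 = 1*24 + 1 = 25, q_1 = 1*1 + 0 = 1.
  i=2: a_2=1, p_2 = 1*25 + 24 = 49, q_2 = 1*1 + 1 = 2.
  i=3: a_3=3, p_3 = 3*49 + 25 = 172, q_3 = 3*2 + 1 = 7.
  i=4: a_4=1, p_4 = 1*172 + 49 = 221, q_4 = 1*7 + 2 = 9.
  i=5: a_5=23, p_5 = 23*221 + 172 = 5255, q_5 = 23*9 + 7 = 214.
  i=6: a_6=1, p_6 = 1*5255 + 221 = 5476, q_6 = 1*214 + 9 = 223.
  i=7: a_7=3, p_7 = 3*5476 + 5255 = 21683, q_7 = 3*223 + 214 = 883.
  i=8: a_8=1, p_8 = 1*21683 + 5476 = 27159, q_8 = 1*883 + 223 = 1106.
  i=9: a_9=1, p_9 = 1*27159 + 21683 = 48842, q_9 = 1*1106 + 883 = 1989.
Check: 48842^2 - 603*1989^2 = 2385540964 - 2385540963 = 1, so (x, y) = (48842, 1989) solves the equation, and by the theorem it is the least positive solution.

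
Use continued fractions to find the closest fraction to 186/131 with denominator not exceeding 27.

Expand x = 186/131 as a continued fraction with the Euclidean algorithm:
  186 = 1*131 + 55, so a_0 = 1.
  131 = 2*55 + 21, so a_1 = 2.
  55 = 2*21 + 13, so a_2 = 2.
  21 = 1*13 + 8, so a_3 = 1.
  13 = 1*8 + 5, so a_4 = 1.
  8 = 1*5 + 3, so a_5 = 1.
  5 = 1*3 + 2, so a_6 = 1.
  3 = 1*2 + 1, so a_7 = 1.
  2 = 2*1 + 0, so a_8 = 2.
so x = [1; 2, 2, 1, 1, 1, 1, 1, 2].
Convergents (p_i = a_i*p_{i-1} + p_{i-2}, q_i = a_i*q_{i-1} + q_{i-2} with p_{-2}=0, p_{-1}=1, q_{-2}=1, q_{-1}=0), until the denominator exceeds 27:
  i=0: a_0=1, p_0 = 1*1 + 0 = 1, q_0 = 1*0 + 1 = 1.
  i=1: a_1=2, p_1 = 2*1 + 1 = 3, q_1 = 2*1 + 0 = 2.
  i=2: a_2=2, p_2 = 2*3 + 1 = 7, q_2 = 2*2 + 1 = 5.
  i=3: a_3=1, p_3 = 1*7 + 3 = 10, q_3 = 1*5 + 2 = 7.
  i=4: a_4=1, p_4 = 1*10 + 7 = 17, q_4 = 1*7 + 5 = 12.
  i=5: a_5=1, p_5 = 1*17 + 10 = 27, q_5 = 1*12 + 7 = 19.
  i=6: a_6=1, p_6 = 1*27 + 17 = 44, q_6 = 1*19 + 12 = 31.
q_6 = 31 > 27, so the last convergent with denominator <= 27 is p_5/q_5 = 27/19.
The closest fraction with denominator <= 27 is either p_5/q_5 or the intermediate fraction (k*p_5 + p_4)/(k*q_5 + q_4) with the largest k >= 1 whose denominator stays <= 27; these approach x as k grows, and every other convergent or intermediate fraction in range is farther away.
Largest k: floor((27 - q_4)/q_5) = floor((27 - 12)/19) = 0.
Since k = 0, no intermediate fraction beyond p_5/q_5 has denominator <= 27, so the convergent 27/19 is the closest (its error is |186*19 - 27*131|/(131*19) = 3/2489).

27/19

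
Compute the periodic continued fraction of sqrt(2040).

[45; (6, 90)]

Write x_i = (sqrt(2040) + m_i)/d_i with (m_0, d_0) = (0, 1). a_0 = floor(sqrt(2040)) = 45, since 45^2 = 2025 <= 2040 < 2116 = 46^2.
Iterate m_{i+1} = d_i*a_i - m_i, d_{i+1} = (2040 - m_{i+1}^2)/d_i, a_{i+1} = floor((a_0 + m_{i+1})/d_{i+1}):
  m_1 = 1*45 - 0 = 45, d_1 = (2040 - 45^2)/1 = 15/1 = 15, a_1 = floor((45 + 45)/15) = 6.
  m_2 = 15*6 - 45 = 45, d_2 = (2040 - 45^2)/15 = 15/15 = 1, a_2 = floor((45 + 45)/1) = 90.
  m_3 = 1*90 - 45 = 45, d_3 = (2040 - 45^2)/1 = 15/1 = 15: (m_3, d_3) = (m_1, d_1) = (45, 15), so from here the quotients repeat a_1, a_2; the period length is 2.
Hence the expansion of sqrt(2040) is a_0 = 45 followed by the repeating block 6, 90 (period 2).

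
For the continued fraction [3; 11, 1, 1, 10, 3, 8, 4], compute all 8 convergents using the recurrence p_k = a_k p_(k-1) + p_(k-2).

3/1, 34/11, 37/12, 71/23, 747/242, 2312/749, 19243/6234, 79284/25685

Using the convergent recurrence p_i = a_i*p_{i-1} + p_{i-2}, q_i = a_i*q_{i-1} + q_{i-2} with p_{-2}=0, p_{-1}=1, q_{-2}=1, q_{-1}=0:
  i=0: a_0=3, p_0 = 3*1 + 0 = 3, q_0 = 3*0 + 1 = 1.
  i=1: a_1=11, p_1 = 11*3 + 1 = 34, q_1 = 11*1 + 0 = 11.
  i=2: a_2=1, p_2 = 1*34 + 3 = 37, q_2 = 1*11 + 1 = 12.
  i=3: a_3=1, p_3 = 1*37 + 34 = 71, q_3 = 1*12 + 11 = 23.
  i=4: a_4=10, p_4 = 10*71 + 37 = 747, q_4 = 10*23 + 12 = 242.
  i=5: a_5=3, p_5 = 3*747 + 71 = 2312, q_5 = 3*242 + 23 = 749.
  i=6: a_6=8, p_6 = 8*2312 + 747 = 19243, q_6 = 8*749 + 242 = 6234.
  i=7: a_7=4, p_7 = 4*19243 + 2312 = 79284, q_7 = 4*6234 + 749 = 25685.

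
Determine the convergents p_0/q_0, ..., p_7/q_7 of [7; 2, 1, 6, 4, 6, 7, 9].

Using the convergent recurrence p_i = a_i*p_{i-1} + p_{i-2}, q_i = a_i*q_{i-1} + q_{i-2} with p_{-2}=0, p_{-1}=1, q_{-2}=1, q_{-1}=0:
  i=0: a_0=7, p_0 = 7*1 + 0 = 7, q_0 = 7*0 + 1 = 1.
  i=1: a_1=2, p_1 = 2*7 + 1 = 15, q_1 = 2*1 + 0 = 2.
  i=2: a_2=1, p_2 = 1*15 + 7 = 22, q_2 = 1*2 + 1 = 3.
  i=3: a_3=6, p_3 = 6*22 + 15 = 147, q_3 = 6*3 + 2 = 20.
  i=4: a_4=4, p_4 = 4*147 + 22 = 610, q_4 = 4*20 + 3 = 83.
  i=5: a_5=6, p_5 = 6*610 + 147 = 3807, q_5 = 6*83 + 20 = 518.
  i=6: a_6=7, p_6 = 7*3807 + 610 = 27259, q_6 = 7*518 + 83 = 3709.
  i=7: a_7=9, p_7 = 9*27259 + 3807 = 249138, q_7 = 9*3709 + 518 = 33899.

7/1, 15/2, 22/3, 147/20, 610/83, 3807/518, 27259/3709, 249138/33899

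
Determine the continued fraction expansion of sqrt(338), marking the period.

[18; (2, 1, 1, 2, 36)]

Write x_i = (sqrt(338) + m_i)/d_i with (m_0, d_0) = (0, 1). a_0 = floor(sqrt(338)) = 18, since 18^2 = 324 <= 338 < 361 = 19^2.
Iterate m_{i+1} = d_i*a_i - m_i, d_{i+1} = (338 - m_{i+1}^2)/d_i, a_{i+1} = floor((a_0 + m_{i+1})/d_{i+1}):
  m_1 = 1*18 - 0 = 18, d_1 = (338 - 18^2)/1 = 14/1 = 14, a_1 = floor((18 + 18)/14) = 2.
  m_2 = 14*2 - 18 = 10, d_2 = (338 - 10^2)/14 = 238/14 = 17, a_2 = floor((18 + 10)/17) = 1.
  m_3 = 17*1 - 10 = 7, d_3 = (338 - 7^2)/17 = 289/17 = 17, a_3 = floor((18 + 7)/17) = 1.
  m_4 = 17*1 - 7 = 10, d_4 = (338 - 10^2)/17 = 238/17 = 14, a_4 = floor((18 + 10)/14) = 2.
  m_5 = 14*2 - 10 = 18, d_5 = (338 - 18^2)/14 = 14/14 = 1, a_5 = floor((18 + 18)/1) = 36.
  m_6 = 1*36 - 18 = 18, d_6 = (338 - 18^2)/1 = 14/1 = 14: (m_6, d_6) = (m_1, d_1) = (18, 14), so from here the quotients repeat a_1, ..., a_5; the period length is 5.
Hence the expansion of sqrt(338) is a_0 = 18 followed by the repeating block 2, 1, 1, 2, 36 (period 5).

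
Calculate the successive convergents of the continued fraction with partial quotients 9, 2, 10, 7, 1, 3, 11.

9/1, 19/2, 199/21, 1412/149, 1611/170, 6245/659, 70306/7419

Using the convergent recurrence p_i = a_i*p_{i-1} + p_{i-2}, q_i = a_i*q_{i-1} + q_{i-2} with p_{-2}=0, p_{-1}=1, q_{-2}=1, q_{-1}=0:
  i=0: a_0=9, p_0 = 9*1 + 0 = 9, q_0 = 9*0 + 1 = 1.
  i=1: a_1=2, p_1 = 2*9 + 1 = 19, q_1 = 2*1 + 0 = 2.
  i=2: a_2=10, p_2 = 10*19 + 9 = 199, q_2 = 10*2 + 1 = 21.
  i=3: a_3=7, p_3 = 7*199 + 19 = 1412, q_3 = 7*21 + 2 = 149.
  i=4: a_4=1, p_4 = 1*1412 + 199 = 1611, q_4 = 1*149 + 21 = 170.
  i=5: a_5=3, p_5 = 3*1611 + 1412 = 6245, q_5 = 3*170 + 149 = 659.
  i=6: a_6=11, p_6 = 11*6245 + 1611 = 70306, q_6 = 11*659 + 170 = 7419.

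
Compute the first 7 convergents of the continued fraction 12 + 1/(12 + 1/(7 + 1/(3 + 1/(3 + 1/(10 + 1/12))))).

12/1, 145/12, 1027/85, 3226/267, 10705/886, 110276/9127, 1334017/110410

Using the convergent recurrence p_i = a_i*p_{i-1} + p_{i-2}, q_i = a_i*q_{i-1} + q_{i-2} with p_{-2}=0, p_{-1}=1, q_{-2}=1, q_{-1}=0:
  i=0: a_0=12, p_0 = 12*1 + 0 = 12, q_0 = 12*0 + 1 = 1.
  i=1: a_1=12, p_1 = 12*12 + 1 = 145, q_1 = 12*1 + 0 = 12.
  i=2: a_2=7, p_2 = 7*145 + 12 = 1027, q_2 = 7*12 + 1 = 85.
  i=3: a_3=3, p_3 = 3*1027 + 145 = 3226, q_3 = 3*85 + 12 = 267.
  i=4: a_4=3, p_4 = 3*3226 + 1027 = 10705, q_4 = 3*267 + 85 = 886.
  i=5: a_5=10, p_5 = 10*10705 + 3226 = 110276, q_5 = 10*886 + 267 = 9127.
  i=6: a_6=12, p_6 = 12*110276 + 10705 = 1334017, q_6 = 12*9127 + 886 = 110410.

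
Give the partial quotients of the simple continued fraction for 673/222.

[3; 31, 1, 2, 2]

Run the Euclidean algorithm on 673 and 222; the successive quotients are the partial quotients a_0, a_1, ... (each step inverts the fractional part left over by the previous one):
  673 = 3*222 + 7, so a_0 = 3.
  222 = 31*7 + 5, so a_1 = 31.
  7 = 1*5 + 2, so a_2 = 1.
  5 = 2*2 + 1, so a_3 = 2.
  2 = 2*1 + 0, so a_4 = 2.
The remainder reaches 0 after 5 divisions, so the expansion has 5 partial quotients, read off in order.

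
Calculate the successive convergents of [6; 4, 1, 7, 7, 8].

6/1, 25/4, 31/5, 242/39, 1725/278, 14042/2263

Using the convergent recurrence p_i = a_i*p_{i-1} + p_{i-2}, q_i = a_i*q_{i-1} + q_{i-2} with p_{-2}=0, p_{-1}=1, q_{-2}=1, q_{-1}=0:
  i=0: a_0=6, p_0 = 6*1 + 0 = 6, q_0 = 6*0 + 1 = 1.
  i=1: a_1=4, p_1 = 4*6 + 1 = 25, q_1 = 4*1 + 0 = 4.
  i=2: a_2=1, p_2 = 1*25 + 6 = 31, q_2 = 1*4 + 1 = 5.
  i=3: a_3=7, p_3 = 7*31 + 25 = 242, q_3 = 7*5 + 4 = 39.
  i=4: a_4=7, p_4 = 7*242 + 31 = 1725, q_4 = 7*39 + 5 = 278.
  i=5: a_5=8, p_5 = 8*1725 + 242 = 14042, q_5 = 8*278 + 39 = 2263.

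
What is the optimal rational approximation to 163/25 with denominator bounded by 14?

85/13

Expand x = 163/25 as a continued fraction with the Euclidean algorithm:
  163 = 6*25 + 13, so a_0 = 6.
  25 = 1*13 + 12, so a_1 = 1.
  13 = 1*12 + 1, so a_2 = 1.
  12 = 12*1 + 0, so a_3 = 12.
so x = [6; 1, 1, 12].
Convergents (p_i = a_i*p_{i-1} + p_{i-2}, q_i = a_i*q_{i-1} + q_{i-2} with p_{-2}=0, p_{-1}=1, q_{-2}=1, q_{-1}=0), until the denominator exceeds 14:
  i=0: a_0=6, p_0 = 6*1 + 0 = 6, q_0 = 6*0 + 1 = 1.
  i=1: a_1=1, p_1 = 1*6 + 1 = 7, q_1 = 1*1 + 0 = 1.
  i=2: a_2=1, p_2 = 1*7 + 6 = 13, q_2 = 1*1 + 1 = 2.
  i=3: a_3=12, p_3 = 12*13 + 7 = 163, q_3 = 12*2 + 1 = 25.
q_3 = 25 > 14, so the last convergent with denominator <= 14 is p_2/q_2 = 13/2.
The closest fraction with denominator <= 14 is either p_2/q_2 or the intermediate fraction (k*p_2 + p_1)/(k*q_2 + q_1) with the largest k >= 1 whose denominator stays <= 14; these approach x as k grows, and every other convergent or intermediate fraction in range is farther away.
Largest k: floor((14 - q_1)/q_2) = floor((14 - 1)/2) = 6.
That gives (6*13 + 7)/(6*2 + 1) = 85/13.
Compare the errors: |x - 13/2| = |163*2 - 13*25|/(25*2) = 1/50, and |x - 85/13| = |163*13 - 85*25|/(25*13) = 6/325.
Cross-multiplying, 6*50 = 300 < 325 = 1*325, so 6/325 is smaller: the intermediate fraction 85/13 is closer to x than 13/2.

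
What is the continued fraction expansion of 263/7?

[37; 1, 1, 3]

Run the Euclidean algorithm on 263 and 7; the successive quotients are the partial quotients a_0, a_1, ... (each step inverts the fractional part left over by the previous one):
  263 = 37*7 + 4, so a_0 = 37.
  7 = 1*4 + 3, so a_1 = 1.
  4 = 1*3 + 1, so a_2 = 1.
  3 = 3*1 + 0, so a_3 = 3.
The remainder reaches 0 after 4 divisions, so the expansion has 4 partial quotients, read off in order.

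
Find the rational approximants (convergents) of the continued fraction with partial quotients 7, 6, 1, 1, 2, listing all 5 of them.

7/1, 43/6, 50/7, 93/13, 236/33

Using the convergent recurrence p_i = a_i*p_{i-1} + p_{i-2}, q_i = a_i*q_{i-1} + q_{i-2} with p_{-2}=0, p_{-1}=1, q_{-2}=1, q_{-1}=0:
  i=0: a_0=7, p_0 = 7*1 + 0 = 7, q_0 = 7*0 + 1 = 1.
  i=1: a_1=6, p_1 = 6*7 + 1 = 43, q_1 = 6*1 + 0 = 6.
  i=2: a_2=1, p_2 = 1*43 + 7 = 50, q_2 = 1*6 + 1 = 7.
  i=3: a_3=1, p_3 = 1*50 + 43 = 93, q_3 = 1*7 + 6 = 13.
  i=4: a_4=2, p_4 = 2*93 + 50 = 236, q_4 = 2*13 + 7 = 33.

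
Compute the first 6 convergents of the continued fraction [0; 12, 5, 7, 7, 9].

0/1, 1/12, 5/61, 36/439, 257/3134, 2349/28645

Using the convergent recurrence p_i = a_i*p_{i-1} + p_{i-2}, q_i = a_i*q_{i-1} + q_{i-2} with p_{-2}=0, p_{-1}=1, q_{-2}=1, q_{-1}=0:
  i=0: a_0=0, p_0 = 0*1 + 0 = 0, q_0 = 0*0 + 1 = 1.
  i=1: a_1=12, p_1 = 12*0 + 1 = 1, q_1 = 12*1 + 0 = 12.
  i=2: a_2=5, p_2 = 5*1 + 0 = 5, q_2 = 5*12 + 1 = 61.
  i=3: a_3=7, p_3 = 7*5 + 1 = 36, q_3 = 7*61 + 12 = 439.
  i=4: a_4=7, p_4 = 7*36 + 5 = 257, q_4 = 7*439 + 61 = 3134.
  i=5: a_5=9, p_5 = 9*257 + 36 = 2349, q_5 = 9*3134 + 439 = 28645.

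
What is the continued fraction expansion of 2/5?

Run the Euclidean algorithm on 2 and 5; the successive quotients are the partial quotients a_0, a_1, ... (each step inverts the fractional part left over by the previous one):
  2 = 0*5 + 2, so a_0 = 0.
  5 = 2*2 + 1, so a_1 = 2.
  2 = 2*1 + 0, so a_2 = 2.
The remainder reaches 0 after 3 divisions, so the expansion has 3 partial quotients, read off in order.

[0; 2, 2]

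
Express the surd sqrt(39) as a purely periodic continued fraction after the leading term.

[6; (4, 12)]

Write x_i = (sqrt(39) + m_i)/d_i with (m_0, d_0) = (0, 1). a_0 = floor(sqrt(39)) = 6, since 6^2 = 36 <= 39 < 49 = 7^2.
Iterate m_{i+1} = d_i*a_i - m_i, d_{i+1} = (39 - m_{i+1}^2)/d_i, a_{i+1} = floor((a_0 + m_{i+1})/d_{i+1}):
  m_1 = 1*6 - 0 = 6, d_1 = (39 - 6^2)/1 = 3/1 = 3, a_1 = floor((6 + 6)/3) = 4.
  m_2 = 3*4 - 6 = 6, d_2 = (39 - 6^2)/3 = 3/3 = 1, a_2 = floor((6 + 6)/1) = 12.
  m_3 = 1*12 - 6 = 6, d_3 = (39 - 6^2)/1 = 3/1 = 3: (m_3, d_3) = (m_1, d_1) = (6, 3), so from here the quotients repeat a_1, a_2; the period length is 2.
Hence the expansion of sqrt(39) is a_0 = 6 followed by the repeating block 4, 12 (period 2).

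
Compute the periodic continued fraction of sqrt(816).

Write x_i = (sqrt(816) + m_i)/d_i with (m_0, d_0) = (0, 1). a_0 = floor(sqrt(816)) = 28, since 28^2 = 784 <= 816 < 841 = 29^2.
Iterate m_{i+1} = d_i*a_i - m_i, d_{i+1} = (816 - m_{i+1}^2)/d_i, a_{i+1} = floor((a_0 + m_{i+1})/d_{i+1}):
  m_1 = 1*28 - 0 = 28, d_1 = (816 - 28^2)/1 = 32/1 = 32, a_1 = floor((28 + 28)/32) = 1.
  m_2 = 32*1 - 28 = 4, d_2 = (816 - 4^2)/32 = 800/32 = 25, a_2 = floor((28 + 4)/25) = 1.
  m_3 = 25*1 - 4 = 21, d_3 = (816 - 21^2)/25 = 375/25 = 15, a_3 = floor((28 + 21)/15) = 3.
  m_4 = 15*3 - 21 = 24, d_4 = (816 - 24^2)/15 = 240/15 = 16, a_4 = floor((28 + 24)/16) = 3.
  m_5 = 16*3 - 24 = 24, d_5 = (816 - 24^2)/16 = 240/16 = 15, a_5 = floor((28 + 24)/15) = 3.
  m_6 = 15*3 - 24 = 21, d_6 = (816 - 21^2)/15 = 375/15 = 25, a_6 = floor((28 + 21)/25) = 1.
  m_7 = 25*1 - 21 = 4, d_7 = (816 - 4^2)/25 = 800/25 = 32, a_7 = floor((28 + 4)/32) = 1.
  m_8 = 32*1 - 4 = 28, d_8 = (816 - 28^2)/32 = 32/32 = 1, a_8 = floor((28 + 28)/1) = 56.
  m_9 = 1*56 - 28 = 28, d_9 = (816 - 28^2)/1 = 32/1 = 32: (m_9, d_9) = (m_1, d_1) = (28, 32), so from here the quotients repeat a_1, ..., a_8; the period length is 8.
Hence the expansion of sqrt(816) is a_0 = 28 followed by the repeating block 1, 1, 3, 3, 3, 1, 1, 56 (period 8).

[28; (1, 1, 3, 3, 3, 1, 1, 56)]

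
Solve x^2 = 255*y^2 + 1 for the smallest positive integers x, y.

First expand sqrt(255) as a continued fraction. With x_i = (sqrt(255) + m_i)/d_i and (m_0, d_0) = (0, 1): a_0 = floor(sqrt(255)) = 15, since 15^2 = 225 <= 255 < 256 = 16^2.
Iterate m_{i+1} = d_i*a_i - m_i, d_{i+1} = (255 - m_{i+1}^2)/d_i, a_{i+1} = floor((a_0 + m_{i+1})/d_{i+1}):
  m_1 = 1*15 - 0 = 15, d_1 = (255 - 15^2)/1 = 30/1 = 30, a_1 = floor((15 + 15)/30) = 1.
  m_2 = 30*1 - 15 = 15, d_2 = (255 - 15^2)/30 = 30/30 = 1, a_2 = floor((15 + 15)/1) = 30.
  m_3 = 1*30 - 15 = 15, d_3 = (255 - 15^2)/1 = 30/1 = 30: (m_3, d_3) = (m_1, d_1) = (15, 30), so from here the quotients repeat a_1, a_2; the period length is 2.
So sqrt(255) = [15; (1, 30)] with period length k = 2.
k is even, so the fundamental solution of x^2 - 255y^2 = 1 is (p_{k-1}, q_{k-1}) = (p_1, q_1); compute convergents through index 1.
Convergents (p_i = a_i*p_{i-1} + p_{i-2}, q_i = a_i*q_{i-1} + q_{i-2} with p_{-2}=0, p_{-1}=1, q_{-2}=1, q_{-1}=0):
  i=0: a_0=15, p_0 = 15*1 + 0 = 15, q_0 = 15*0 + 1 = 1.
  i=1: a_1=1, p_1 = 1*15 + 1 = 16, q_1 = 1*1 + 0 = 1.
Check: 16^2 - 255*1^2 = 256 - 255 = 1, so (x, y) = (16, 1) solves the equation, and by the theorem it is the least positive solution.

(x, y) = (16, 1)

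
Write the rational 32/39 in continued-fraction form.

Run the Euclidean algorithm on 32 and 39; the successive quotients are the partial quotients a_0, a_1, ... (each step inverts the fractional part left over by the previous one):
  32 = 0*39 + 32, so a_0 = 0.
  39 = 1*32 + 7, so a_1 = 1.
  32 = 4*7 + 4, so a_2 = 4.
  7 = 1*4 + 3, so a_3 = 1.
  4 = 1*3 + 1, so a_4 = 1.
  3 = 3*1 + 0, so a_5 = 3.
The remainder reaches 0 after 6 divisions, so the expansion has 6 partial quotients, read off in order.

[0; 1, 4, 1, 1, 3]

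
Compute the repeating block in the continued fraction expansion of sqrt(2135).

[46; (4, 1, 5, 1, 4, 92)]

Write x_i = (sqrt(2135) + m_i)/d_i with (m_0, d_0) = (0, 1). a_0 = floor(sqrt(2135)) = 46, since 46^2 = 2116 <= 2135 < 2209 = 47^2.
Iterate m_{i+1} = d_i*a_i - m_i, d_{i+1} = (2135 - m_{i+1}^2)/d_i, a_{i+1} = floor((a_0 + m_{i+1})/d_{i+1}):
  m_1 = 1*46 - 0 = 46, d_1 = (2135 - 46^2)/1 = 19/1 = 19, a_1 = floor((46 + 46)/19) = 4.
  m_2 = 19*4 - 46 = 30, d_2 = (2135 - 30^2)/19 = 1235/19 = 65, a_2 = floor((46 + 30)/65) = 1.
  m_3 = 65*1 - 30 = 35, d_3 = (2135 - 35^2)/65 = 910/65 = 14, a_3 = floor((46 + 35)/14) = 5.
  m_4 = 14*5 - 35 = 35, d_4 = (2135 - 35^2)/14 = 910/14 = 65, a_4 = floor((46 + 35)/65) = 1.
  m_5 = 65*1 - 35 = 30, d_5 = (2135 - 30^2)/65 = 1235/65 = 19, a_5 = floor((46 + 30)/19) = 4.
  m_6 = 19*4 - 30 = 46, d_6 = (2135 - 46^2)/19 = 19/19 = 1, a_6 = floor((46 + 46)/1) = 92.
  m_7 = 1*92 - 46 = 46, d_7 = (2135 - 46^2)/1 = 19/1 = 19: (m_7, d_7) = (m_1, d_1) = (46, 19), so from here the quotients repeat a_1, ..., a_6; the period length is 6.
Hence the expansion of sqrt(2135) is a_0 = 46 followed by the repeating block 4, 1, 5, 1, 4, 92 (period 6).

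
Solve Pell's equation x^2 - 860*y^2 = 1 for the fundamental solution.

(x, y) = (3871, 132)

First expand sqrt(860) as a continued fraction. With x_i = (sqrt(860) + m_i)/d_i and (m_0, d_0) = (0, 1): a_0 = floor(sqrt(860)) = 29, since 29^2 = 841 <= 860 < 900 = 30^2.
Iterate m_{i+1} = d_i*a_i - m_i, d_{i+1} = (860 - m_{i+1}^2)/d_i, a_{i+1} = floor((a_0 + m_{i+1})/d_{i+1}):
  m_1 = 1*29 - 0 = 29, d_1 = (860 - 29^2)/1 = 19/1 = 19, a_1 = floor((29 + 29)/19) = 3.
  m_2 = 19*3 - 29 = 28, d_2 = (860 - 28^2)/19 = 76/19 = 4, a_2 = floor((29 + 28)/4) = 14.
  m_3 = 4*14 - 28 = 28, d_3 = (860 - 28^2)/4 = 76/4 = 19, a_3 = floor((29 + 28)/19) = 3.
  m_4 = 19*3 - 28 = 29, d_4 = (860 - 29^2)/19 = 19/19 = 1, a_4 = floor((29 + 29)/1) = 58.
  m_5 = 1*58 - 29 = 29, d_5 = (860 - 29^2)/1 = 19/1 = 19: (m_5, d_5) = (m_1, d_1) = (29, 19), so from here the quotients repeat a_1, ..., a_4; the period length is 4.
So sqrt(860) = [29; (3, 14, 3, 58)] with period length k = 4.
k is even, so the fundamental solution of x^2 - 860y^2 = 1 is (p_{k-1}, q_{k-1}) = (p_3, q_3); compute convergents through index 3.
Convergents (p_i = a_i*p_{i-1} + p_{i-2}, q_i = a_i*q_{i-1} + q_{i-2} with p_{-2}=0, p_{-1}=1, q_{-2}=1, q_{-1}=0):
  i=0: a_0=29, p_0 = 29*1 + 0 = 29, q_0 = 29*0 + 1 = 1.
  i=1: a_1=3, p_1 = 3*29 + 1 = 88, q_1 = 3*1 + 0 = 3.
  i=2: a_2=14, p_2 = 14*88 + 29 = 1261, q_2 = 14*3 + 1 = 43.
  i=3: a_3=3, p_3 = 3*1261 + 88 = 3871, q_3 = 3*43 + 3 = 132.
Check: 3871^2 - 860*132^2 = 14984641 - 14984640 = 1, so (x, y) = (3871, 132) solves the equation, and by the theorem it is the least positive solution.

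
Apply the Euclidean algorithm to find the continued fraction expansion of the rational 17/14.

[1; 4, 1, 2]

Run the Euclidean algorithm on 17 and 14; the successive quotients are the partial quotients a_0, a_1, ... (each step inverts the fractional part left over by the previous one):
  17 = 1*14 + 3, so a_0 = 1.
  14 = 4*3 + 2, so a_1 = 4.
  3 = 1*2 + 1, so a_2 = 1.
  2 = 2*1 + 0, so a_3 = 2.
The remainder reaches 0 after 4 divisions, so the expansion has 4 partial quotients, read off in order.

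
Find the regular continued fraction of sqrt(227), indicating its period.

[15; (15, 30)]

Write x_i = (sqrt(227) + m_i)/d_i with (m_0, d_0) = (0, 1). a_0 = floor(sqrt(227)) = 15, since 15^2 = 225 <= 227 < 256 = 16^2.
Iterate m_{i+1} = d_i*a_i - m_i, d_{i+1} = (227 - m_{i+1}^2)/d_i, a_{i+1} = floor((a_0 + m_{i+1})/d_{i+1}):
  m_1 = 1*15 - 0 = 15, d_1 = (227 - 15^2)/1 = 2/1 = 2, a_1 = floor((15 + 15)/2) = 15.
  m_2 = 2*15 - 15 = 15, d_2 = (227 - 15^2)/2 = 2/2 = 1, a_2 = floor((15 + 15)/1) = 30.
  m_3 = 1*30 - 15 = 15, d_3 = (227 - 15^2)/1 = 2/1 = 2: (m_3, d_3) = (m_1, d_1) = (15, 2), so from here the quotients repeat a_1, a_2; the period length is 2.
Hence the expansion of sqrt(227) is a_0 = 15 followed by the repeating block 15, 30 (period 2).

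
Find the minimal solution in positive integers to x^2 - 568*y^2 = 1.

(x, y) = (143, 6)

First expand sqrt(568) as a continued fraction. With x_i = (sqrt(568) + m_i)/d_i and (m_0, d_0) = (0, 1): a_0 = floor(sqrt(568)) = 23, since 23^2 = 529 <= 568 < 576 = 24^2.
Iterate m_{i+1} = d_i*a_i - m_i, d_{i+1} = (568 - m_{i+1}^2)/d_i, a_{i+1} = floor((a_0 + m_{i+1})/d_{i+1}):
  m_1 = 1*23 - 0 = 23, d_1 = (568 - 23^2)/1 = 39/1 = 39, a_1 = floor((23 + 23)/39) = 1.
  m_2 = 39*1 - 23 = 16, d_2 = (568 - 16^2)/39 = 312/39 = 8, a_2 = floor((23 + 16)/8) = 4.
  m_3 = 8*4 - 16 = 16, d_3 = (568 - 16^2)/8 = 312/8 = 39, a_3 = floor((23 + 16)/39) = 1.
  m_4 = 39*1 - 16 = 23, d_4 = (568 - 23^2)/39 = 39/39 = 1, a_4 = floor((23 + 23)/1) = 46.
  m_5 = 1*46 - 23 = 23, d_5 = (568 - 23^2)/1 = 39/1 = 39: (m_5, d_5) = (m_1, d_1) = (23, 39), so from here the quotients repeat a_1, ..., a_4; the period length is 4.
So sqrt(568) = [23; (1, 4, 1, 46)] with period length k = 4.
k is even, so the fundamental solution of x^2 - 568y^2 = 1 is (p_{k-1}, q_{k-1}) = (p_3, q_3); compute convergents through index 3.
Convergents (p_i = a_i*p_{i-1} + p_{i-2}, q_i = a_i*q_{i-1} + q_{i-2} with p_{-2}=0, p_{-1}=1, q_{-2}=1, q_{-1}=0):
  i=0: a_0=23, p_0 = 23*1 + 0 = 23, q_0 = 23*0 + 1 = 1.
  i=1: a_1=1, p_1 = 1*23 + 1 = 24, q_1 = 1*1 + 0 = 1.
  i=2: a_2=4, p_2 = 4*24 + 23 = 119, q_2 = 4*1 + 1 = 5.
  i=3: a_3=1, p_3 = 1*119 + 24 = 143, q_3 = 1*5 + 1 = 6.
Check: 143^2 - 568*6^2 = 20449 - 20448 = 1, so (x, y) = (143, 6) solves the equation, and by the theorem it is the least positive solution.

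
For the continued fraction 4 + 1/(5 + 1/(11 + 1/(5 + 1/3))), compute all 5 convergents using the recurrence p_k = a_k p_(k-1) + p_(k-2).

4/1, 21/5, 235/56, 1196/285, 3823/911

Using the convergent recurrence p_i = a_i*p_{i-1} + p_{i-2}, q_i = a_i*q_{i-1} + q_{i-2} with p_{-2}=0, p_{-1}=1, q_{-2}=1, q_{-1}=0:
  i=0: a_0=4, p_0 = 4*1 + 0 = 4, q_0 = 4*0 + 1 = 1.
  i=1: a_1=5, p_1 = 5*4 + 1 = 21, q_1 = 5*1 + 0 = 5.
  i=2: a_2=11, p_2 = 11*21 + 4 = 235, q_2 = 11*5 + 1 = 56.
  i=3: a_3=5, p_3 = 5*235 + 21 = 1196, q_3 = 5*56 + 5 = 285.
  i=4: a_4=3, p_4 = 3*1196 + 235 = 3823, q_4 = 3*285 + 56 = 911.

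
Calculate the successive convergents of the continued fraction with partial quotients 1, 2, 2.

Using the convergent recurrence p_i = a_i*p_{i-1} + p_{i-2}, q_i = a_i*q_{i-1} + q_{i-2} with p_{-2}=0, p_{-1}=1, q_{-2}=1, q_{-1}=0:
  i=0: a_0=1, p_0 = 1*1 + 0 = 1, q_0 = 1*0 + 1 = 1.
  i=1: a_1=2, p_1 = 2*1 + 1 = 3, q_1 = 2*1 + 0 = 2.
  i=2: a_2=2, p_2 = 2*3 + 1 = 7, q_2 = 2*2 + 1 = 5.

1/1, 3/2, 7/5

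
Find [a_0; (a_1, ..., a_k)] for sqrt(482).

Write x_i = (sqrt(482) + m_i)/d_i with (m_0, d_0) = (0, 1). a_0 = floor(sqrt(482)) = 21, since 21^2 = 441 <= 482 < 484 = 22^2.
Iterate m_{i+1} = d_i*a_i - m_i, d_{i+1} = (482 - m_{i+1}^2)/d_i, a_{i+1} = floor((a_0 + m_{i+1})/d_{i+1}):
  m_1 = 1*21 - 0 = 21, d_1 = (482 - 21^2)/1 = 41/1 = 41, a_1 = floor((21 + 21)/41) = 1.
  m_2 = 41*1 - 21 = 20, d_2 = (482 - 20^2)/41 = 82/41 = 2, a_2 = floor((21 + 20)/2) = 20.
  m_3 = 2*20 - 20 = 20, d_3 = (482 - 20^2)/2 = 82/2 = 41, a_3 = floor((21 + 20)/41) = 1.
  m_4 = 41*1 - 20 = 21, d_4 = (482 - 21^2)/41 = 41/41 = 1, a_4 = floor((21 + 21)/1) = 42.
  m_5 = 1*42 - 21 = 21, d_5 = (482 - 21^2)/1 = 41/1 = 41: (m_5, d_5) = (m_1, d_1) = (21, 41), so from here the quotients repeat a_1, ..., a_4; the period length is 4.
Hence the expansion of sqrt(482) is a_0 = 21 followed by the repeating block 1, 20, 1, 42 (period 4).

[21; (1, 20, 1, 42)]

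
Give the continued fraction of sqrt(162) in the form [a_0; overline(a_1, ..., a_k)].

Write x_i = (sqrt(162) + m_i)/d_i with (m_0, d_0) = (0, 1). a_0 = floor(sqrt(162)) = 12, since 12^2 = 144 <= 162 < 169 = 13^2.
Iterate m_{i+1} = d_i*a_i - m_i, d_{i+1} = (162 - m_{i+1}^2)/d_i, a_{i+1} = floor((a_0 + m_{i+1})/d_{i+1}):
  m_1 = 1*12 - 0 = 12, d_1 = (162 - 12^2)/1 = 18/1 = 18, a_1 = floor((12 + 12)/18) = 1.
  m_2 = 18*1 - 12 = 6, d_2 = (162 - 6^2)/18 = 126/18 = 7, a_2 = floor((12 + 6)/7) = 2.
  m_3 = 7*2 - 6 = 8, d_3 = (162 - 8^2)/7 = 98/7 = 14, a_3 = floor((12 + 8)/14) = 1.
  m_4 = 14*1 - 8 = 6, d_4 = (162 - 6^2)/14 = 126/14 = 9, a_4 = floor((12 + 6)/9) = 2.
  m_5 = 9*2 - 6 = 12, d_5 = (162 - 12^2)/9 = 18/9 = 2, a_5 = floor((12 + 12)/2) = 12.
  m_6 = 2*12 - 12 = 12, d_6 = (162 - 12^2)/2 = 18/2 = 9, a_6 = floor((12 + 12)/9) = 2.
  m_7 = 9*2 - 12 = 6, d_7 = (162 - 6^2)/9 = 126/9 = 14, a_7 = floor((12 + 6)/14) = 1.
  m_8 = 14*1 - 6 = 8, d_8 = (162 - 8^2)/14 = 98/14 = 7, a_8 = floor((12 + 8)/7) = 2.
  m_9 = 7*2 - 8 = 6, d_9 = (162 - 6^2)/7 = 126/7 = 18, a_9 = floor((12 + 6)/18) = 1.
  m_10 = 18*1 - 6 = 12, d_10 = (162 - 12^2)/18 = 18/18 = 1, a_10 = floor((12 + 12)/1) = 24.
  m_11 = 1*24 - 12 = 12, d_11 = (162 - 12^2)/1 = 18/1 = 18: (m_11, d_11) = (m_1, d_1) = (12, 18), so from here the quotients repeat a_1, ..., a_10; the period length is 10.
Hence the expansion of sqrt(162) is a_0 = 12 followed by the repeating block 1, 2, 1, 2, 12, 2, 1, 2, 1, 24 (period 10).

[12; overline(1, 2, 1, 2, 12, 2, 1, 2, 1, 24)]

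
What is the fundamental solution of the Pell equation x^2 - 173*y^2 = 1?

(x, y) = (2499849, 190060)

First expand sqrt(173) as a continued fraction. With x_i = (sqrt(173) + m_i)/d_i and (m_0, d_0) = (0, 1): a_0 = floor(sqrt(173)) = 13, since 13^2 = 169 <= 173 < 196 = 14^2.
Iterate m_{i+1} = d_i*a_i - m_i, d_{i+1} = (173 - m_{i+1}^2)/d_i, a_{i+1} = floor((a_0 + m_{i+1})/d_{i+1}):
  m_1 = 1*13 - 0 = 13, d_1 = (173 - 13^2)/1 = 4/1 = 4, a_1 = floor((13 + 13)/4) = 6.
  m_2 = 4*6 - 13 = 11, d_2 = (173 - 11^2)/4 = 52/4 = 13, a_2 = floor((13 + 11)/13) = 1.
  m_3 = 13*1 - 11 = 2, d_3 = (173 - 2^2)/13 = 169/13 = 13, a_3 = floor((13 + 2)/13) = 1.
  m_4 = 13*1 - 2 = 11, d_4 = (173 - 11^2)/13 = 52/13 = 4, a_4 = floor((13 + 11)/4) = 6.
  m_5 = 4*6 - 11 = 13, d_5 = (173 - 13^2)/4 = 4/4 = 1, a_5 = floor((13 + 13)/1) = 26.
  m_6 = 1*26 - 13 = 13, d_6 = (173 - 13^2)/1 = 4/1 = 4: (m_6, d_6) = (m_1, d_1) = (13, 4), so from here the quotients repeat a_1, ..., a_5; the period length is 5.
So sqrt(173) = [13; (6, 1, 1, 6, 26)] with period length k = 5.
k is odd, so (p_{k-1}, q_{k-1}) only solves x^2 - 173y^2 = -1 and the fundamental solution of x^2 - 173y^2 = 1 is (p_{2k-1}, q_{2k-1}) = (p_9, q_9); compute convergents through index 9, running through the period twice.
Convergents (p_i = a_i*p_{i-1} + p_{i-2}, q_i = a_i*q_{i-1} + q_{i-2} with p_{-2}=0, p_{-1}=1, q_{-2}=1, q_{-1}=0):
  i=0: a_0=13, p_0 = 13*1 + 0 = 13, q_0 = 13*0 + 1 = 1.
  i=1: a_1=6, p_1 = 6*13 + 1 = 79, q_1 = 6*1 + 0 = 6.
  i=2: a_2=1, p_2 = 1*79 + 13 = 92, q_2 = 1*6 + 1 = 7.
  i=3: a_3=1, p_3 = 1*92 + 79 = 171, q_3 = 1*7 + 6 = 13.
  i=4: a_4=6, p_4 = 6*171 + 92 = 1118, q_4 = 6*13 + 7 = 85.
  i=5: a_5=26, p_5 = 26*1118 + 171 = 29239, q_5 = 26*85 + 13 = 2223.
  i=6: a_6=6, p_6 = 6*29239 + 1118 = 176552, q_6 = 6*2223 + 85 = 13423.
  i=7: a_7=1, p_7 = 1*176552 + 29239 = 205791, q_7 = 1*13423 + 2223 = 15646.
  i=8: a_8=1, p_8 = 1*205791 + 176552 = 382343, q_8 = 1*15646 + 13423 = 29069.
  i=9: a_9=6, p_9 = 6*382343 + 205791 = 2499849, q_9 = 6*29069 + 15646 = 190060.
Indeed p_4^2 - 173*q_4^2 = 1249924 - 1249925 = -1, not +1.
Check: 2499849^2 - 173*190060^2 = 6249245022801 - 6249245022800 = 1, so (x, y) = (2499849, 190060) solves the equation, and by the theorem it is the least positive solution.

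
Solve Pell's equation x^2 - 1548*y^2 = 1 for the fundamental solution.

(x, y) = (24248647, 616314)

First expand sqrt(1548) as a continued fraction. With x_i = (sqrt(1548) + m_i)/d_i and (m_0, d_0) = (0, 1): a_0 = floor(sqrt(1548)) = 39, since 39^2 = 1521 <= 1548 < 1600 = 40^2.
Iterate m_{i+1} = d_i*a_i - m_i, d_{i+1} = (1548 - m_{i+1}^2)/d_i, a_{i+1} = floor((a_0 + m_{i+1})/d_{i+1}):
  m_1 = 1*39 - 0 = 39, d_1 = (1548 - 39^2)/1 = 27/1 = 27, a_1 = floor((39 + 39)/27) = 2.
  m_2 = 27*2 - 39 = 15, d_2 = (1548 - 15^2)/27 = 1323/27 = 49, a_2 = floor((39 + 15)/49) = 1.
  m_3 = 49*1 - 15 = 34, d_3 = (1548 - 34^2)/49 = 392/49 = 8, a_3 = floor((39 + 34)/8) = 9.
  m_4 = 8*9 - 34 = 38, d_4 = (1548 - 38^2)/8 = 104/8 = 13, a_4 = floor((39 + 38)/13) = 5.
  m_5 = 13*5 - 38 = 27, d_5 = (1548 - 27^2)/13 = 819/13 = 63, a_5 = floor((39 + 27)/63) = 1.
  m_6 = 63*1 - 27 = 36, d_6 = (1548 - 36^2)/63 = 252/63 = 4, a_6 = floor((39 + 36)/4) = 18.
  m_7 = 4*18 - 36 = 36, d_7 = (1548 - 36^2)/4 = 252/4 = 63, a_7 = floor((39 + 36)/63) = 1.
  m_8 = 63*1 - 36 = 27, d_8 = (1548 - 27^2)/63 = 819/63 = 13, a_8 = floor((39 + 27)/13) = 5.
  m_9 = 13*5 - 27 = 38, d_9 = (1548 - 38^2)/13 = 104/13 = 8, a_9 = floor((39 + 38)/8) = 9.
  m_10 = 8*9 - 38 = 34, d_10 = (1548 - 34^2)/8 = 392/8 = 49, a_10 = floor((39 + 34)/49) = 1.
  m_11 = 49*1 - 34 = 15, d_11 = (1548 - 15^2)/49 = 1323/49 = 27, a_11 = floor((39 + 15)/27) = 2.
  m_12 = 27*2 - 15 = 39, d_12 = (1548 - 39^2)/27 = 27/27 = 1, a_12 = floor((39 + 39)/1) = 78.
  m_13 = 1*78 - 39 = 39, d_13 = (1548 - 39^2)/1 = 27/1 = 27: (m_13, d_13) = (m_1, d_1) = (39, 27), so from here the quotients repeat a_1, ..., a_12; the period length is 12.
So sqrt(1548) = [39; (2, 1, 9, 5, 1, 18, 1, 5, 9, 1, 2, 78)] with period length k = 12.
k is even, so the fundamental solution of x^2 - 1548y^2 = 1 is (p_{k-1}, q_{k-1}) = (p_11, q_11); compute convergents through index 11.
Convergents (p_i = a_i*p_{i-1} + p_{i-2}, q_i = a_i*q_{i-1} + q_{i-2} with p_{-2}=0, p_{-1}=1, q_{-2}=1, q_{-1}=0):
  i=0: a_0=39, p_0 = 39*1 + 0 = 39, q_0 = 39*0 + 1 = 1.
  i=1: a_1=2, p_1 = 2*39 + 1 = 79, q_1 = 2*1 + 0 = 2.
  i=2: a_2=1, p_2 = 1*79 + 39 = 118, q_2 = 1*2 + 1 = 3.
  i=3: a_3=9, p_3 = 9*118 + 79 = 1141, q_3 = 9*3 + 2 = 29.
  i=4: a_4=5, p_4 = 5*1141 + 118 = 5823, q_4 = 5*29 + 3 = 148.
  i=5: a_5=1, p_5 = 1*5823 + 1141 = 6964, q_5 = 1*148 + 29 = 177.
  i=6: a_6=18, p_6 = 18*6964 + 5823 = 131175, q_6 = 18*177 + 148 = 3334.
  i=7: a_7=1, p_7 = 1*131175 + 6964 = 138139, q_7 = 1*3334 + 177 = 3511.
  i=8: a_8=5, p_8 = 5*138139 + 131175 = 821870, q_8 = 5*3511 + 3334 = 20889.
  i=9: a_9=9, p_9 = 9*821870 + 138139 = 7534969, q_9 = 9*20889 + 3511 = 191512.
  i=10: a_10=1, p_10 = 1*7534969 + 821870 = 8356839, q_10 = 1*191512 + 20889 = 212401.
  i=11: a_11=2, p_11 = 2*8356839 + 7534969 = 24248647, q_11 = 2*212401 + 191512 = 616314.
Check: 24248647^2 - 1548*616314^2 = 587996881330609 - 587996881330608 = 1, so (x, y) = (24248647, 616314) solves the equation, and by the theorem it is the least positive solution.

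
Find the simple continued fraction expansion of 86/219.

[0; 2, 1, 1, 4, 1, 7]

Run the Euclidean algorithm on 86 and 219; the successive quotients are the partial quotients a_0, a_1, ... (each step inverts the fractional part left over by the previous one):
  86 = 0*219 + 86, so a_0 = 0.
  219 = 2*86 + 47, so a_1 = 2.
  86 = 1*47 + 39, so a_2 = 1.
  47 = 1*39 + 8, so a_3 = 1.
  39 = 4*8 + 7, so a_4 = 4.
  8 = 1*7 + 1, so a_5 = 1.
  7 = 7*1 + 0, so a_6 = 7.
The remainder reaches 0 after 7 divisions, so the expansion has 7 partial quotients, read off in order.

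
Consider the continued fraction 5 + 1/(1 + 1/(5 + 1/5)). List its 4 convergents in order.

Using the convergent recurrence p_i = a_i*p_{i-1} + p_{i-2}, q_i = a_i*q_{i-1} + q_{i-2} with p_{-2}=0, p_{-1}=1, q_{-2}=1, q_{-1}=0:
  i=0: a_0=5, p_0 = 5*1 + 0 = 5, q_0 = 5*0 + 1 = 1.
  i=1: a_1=1, p_1 = 1*5 + 1 = 6, q_1 = 1*1 + 0 = 1.
  i=2: a_2=5, p_2 = 5*6 + 5 = 35, q_2 = 5*1 + 1 = 6.
  i=3: a_3=5, p_3 = 5*35 + 6 = 181, q_3 = 5*6 + 1 = 31.

5/1, 6/1, 35/6, 181/31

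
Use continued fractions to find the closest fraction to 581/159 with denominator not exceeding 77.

Expand x = 581/159 as a continued fraction with the Euclidean algorithm:
  581 = 3*159 + 104, so a_0 = 3.
  159 = 1*104 + 55, so a_1 = 1.
  104 = 1*55 + 49, so a_2 = 1.
  55 = 1*49 + 6, so a_3 = 1.
  49 = 8*6 + 1, so a_4 = 8.
  6 = 6*1 + 0, so a_5 = 6.
so x = [3; 1, 1, 1, 8, 6].
Convergents (p_i = a_i*p_{i-1} + p_{i-2}, q_i = a_i*q_{i-1} + q_{i-2} with p_{-2}=0, p_{-1}=1, q_{-2}=1, q_{-1}=0), until the denominator exceeds 77:
  i=0: a_0=3, p_0 = 3*1 + 0 = 3, q_0 = 3*0 + 1 = 1.
  i=1: a_1=1, p_1 = 1*3 + 1 = 4, q_1 = 1*1 + 0 = 1.
  i=2: a_2=1, p_2 = 1*4 + 3 = 7, q_2 = 1*1 + 1 = 2.
  i=3: a_3=1, p_3 = 1*7 + 4 = 11, q_3 = 1*2 + 1 = 3.
  i=4: a_4=8, p_4 = 8*11 + 7 = 95, q_4 = 8*3 + 2 = 26.
  i=5: a_5=6, p_5 = 6*95 + 11 = 581, q_5 = 6*26 + 3 = 159.
q_5 = 159 > 77, so the last convergent with denominator <= 77 is p_4/q_4 = 95/26.
The closest fraction with denominator <= 77 is either p_4/q_4 or the intermediate fraction (k*p_4 + p_3)/(k*q_4 + q_3) with the largest k >= 1 whose denominator stays <= 77; these approach x as k grows, and every other convergent or intermediate fraction in range is farther away.
Largest k: floor((77 - q_3)/q_4) = floor((77 - 3)/26) = 2.
That gives (2*95 + 11)/(2*26 + 3) = 201/55.
Compare the errors: |x - 95/26| = |581*26 - 95*159|/(159*26) = 1/4134, and |x - 201/55| = |581*55 - 201*159|/(159*55) = 4/8745.
Cross-multiplying, 1*8745 = 8745 < 16536 = 4*4134, so 1/4134 is smaller: the convergent 95/26 is closer to x than 201/55.

95/26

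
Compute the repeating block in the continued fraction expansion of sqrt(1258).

Write x_i = (sqrt(1258) + m_i)/d_i with (m_0, d_0) = (0, 1). a_0 = floor(sqrt(1258)) = 35, since 35^2 = 1225 <= 1258 < 1296 = 36^2.
Iterate m_{i+1} = d_i*a_i - m_i, d_{i+1} = (1258 - m_{i+1}^2)/d_i, a_{i+1} = floor((a_0 + m_{i+1})/d_{i+1}):
  m_1 = 1*35 - 0 = 35, d_1 = (1258 - 35^2)/1 = 33/1 = 33, a_1 = floor((35 + 35)/33) = 2.
  m_2 = 33*2 - 35 = 31, d_2 = (1258 - 31^2)/33 = 297/33 = 9, a_2 = floor((35 + 31)/9) = 7.
  m_3 = 9*7 - 31 = 32, d_3 = (1258 - 32^2)/9 = 234/9 = 26, a_3 = floor((35 + 32)/26) = 2.
  m_4 = 26*2 - 32 = 20, d_4 = (1258 - 20^2)/26 = 858/26 = 33, a_4 = floor((35 + 20)/33) = 1.
  m_5 = 33*1 - 20 = 13, d_5 = (1258 - 13^2)/33 = 1089/33 = 33, a_5 = floor((35 + 13)/33) = 1.
  m_6 = 33*1 - 13 = 20, d_6 = (1258 - 20^2)/33 = 858/33 = 26, a_6 = floor((35 + 20)/26) = 2.
  m_7 = 26*2 - 20 = 32, d_7 = (1258 - 32^2)/26 = 234/26 = 9, a_7 = floor((35 + 32)/9) = 7.
  m_8 = 9*7 - 32 = 31, d_8 = (1258 - 31^2)/9 = 297/9 = 33, a_8 = floor((35 + 31)/33) = 2.
  m_9 = 33*2 - 31 = 35, d_9 = (1258 - 35^2)/33 = 33/33 = 1, a_9 = floor((35 + 35)/1) = 70.
  m_10 = 1*70 - 35 = 35, d_10 = (1258 - 35^2)/1 = 33/1 = 33: (m_10, d_10) = (m_1, d_1) = (35, 33), so from here the quotients repeat a_1, ..., a_9; the period length is 9.
Hence the expansion of sqrt(1258) is a_0 = 35 followed by the repeating block 2, 7, 2, 1, 1, 2, 7, 2, 70 (period 9).

[35; (2, 7, 2, 1, 1, 2, 7, 2, 70)]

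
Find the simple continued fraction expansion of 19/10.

Run the Euclidean algorithm on 19 and 10; the successive quotients are the partial quotients a_0, a_1, ... (each step inverts the fractional part left over by the previous one):
  19 = 1*10 + 9, so a_0 = 1.
  10 = 1*9 + 1, so a_1 = 1.
  9 = 9*1 + 0, so a_2 = 9.
The remainder reaches 0 after 3 divisions, so the expansion has 3 partial quotients, read off in order.

[1; 1, 9]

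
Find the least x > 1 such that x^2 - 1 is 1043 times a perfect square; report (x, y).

First expand sqrt(1043) as a continued fraction. With x_i = (sqrt(1043) + m_i)/d_i and (m_0, d_0) = (0, 1): a_0 = floor(sqrt(1043)) = 32, since 32^2 = 1024 <= 1043 < 1089 = 33^2.
Iterate m_{i+1} = d_i*a_i - m_i, d_{i+1} = (1043 - m_{i+1}^2)/d_i, a_{i+1} = floor((a_0 + m_{i+1})/d_{i+1}):
  m_1 = 1*32 - 0 = 32, d_1 = (1043 - 32^2)/1 = 19/1 = 19, a_1 = floor((32 + 32)/19) = 3.
  m_2 = 19*3 - 32 = 25, d_2 = (1043 - 25^2)/19 = 418/19 = 22, a_2 = floor((32 + 25)/22) = 2.
  m_3 = 22*2 - 25 = 19, d_3 = (1043 - 19^2)/22 = 682/22 = 31, a_3 = floor((32 + 19)/31) = 1.
  m_4 = 31*1 - 19 = 12, d_4 = (1043 - 12^2)/31 = 899/31 = 29, a_4 = floor((32 + 12)/29) = 1.
  m_5 = 29*1 - 12 = 17, d_5 = (1043 - 17^2)/29 = 754/29 = 26, a_5 = floor((32 + 17)/26) = 1.
  m_6 = 26*1 - 17 = 9, d_6 = (1043 - 9^2)/26 = 962/26 = 37, a_6 = floor((32 + 9)/37) = 1.
  m_7 = 37*1 - 9 = 28, d_7 = (1043 - 28^2)/37 = 259/37 = 7, a_7 = floor((32 + 28)/7) = 8.
  m_8 = 7*8 - 28 = 28, d_8 = (1043 - 28^2)/7 = 259/7 = 37, a_8 = floor((32 + 28)/37) = 1.
  m_9 = 37*1 - 28 = 9, d_9 = (1043 - 9^2)/37 = 962/37 = 26, a_9 = floor((32 + 9)/26) = 1.
  m_10 = 26*1 - 9 = 17, d_10 = (1043 - 17^2)/26 = 754/26 = 29, a_10 = floor((32 + 17)/29) = 1.
  m_11 = 29*1 - 17 = 12, d_11 = (1043 - 12^2)/29 = 899/29 = 31, a_11 = floor((32 + 12)/31) = 1.
  m_12 = 31*1 - 12 = 19, d_12 = (1043 - 19^2)/31 = 682/31 = 22, a_12 = floor((32 + 19)/22) = 2.
  m_13 = 22*2 - 19 = 25, d_13 = (1043 - 25^2)/22 = 418/22 = 19, a_13 = floor((32 + 25)/19) = 3.
  m_14 = 19*3 - 25 = 32, d_14 = (1043 - 32^2)/19 = 19/19 = 1, a_14 = floor((32 + 32)/1) = 64.
  m_15 = 1*64 - 32 = 32, d_15 = (1043 - 32^2)/1 = 19/1 = 19: (m_15, d_15) = (m_1, d_1) = (32, 19), so from here the quotients repeat a_1, ..., a_14; the period length is 14.
So sqrt(1043) = [32; (3, 2, 1, 1, 1, 1, 8, 1, 1, 1, 1, 2, 3, 64)] with period length k = 14.
k is even, so the fundamental solution of x^2 - 1043y^2 = 1 is (p_{k-1}, q_{k-1}) = (p_13, q_13); compute convergents through index 13.
Convergents (p_i = a_i*p_{i-1} + p_{i-2}, q_i = a_i*q_{i-1} + q_{i-2} with p_{-2}=0, p_{-1}=1, q_{-2}=1, q_{-1}=0):
  i=0: a_0=32, p_0 = 32*1 + 0 = 32, q_0 = 32*0 + 1 = 1.
  i=1: a_1=3, p_1 = 3*32 + 1 = 97, q_1 = 3*1 + 0 = 3.
  i=2: a_2=2, p_2 = 2*97 + 32 = 226, q_2 = 2*3 + 1 = 7.
  i=3: a_3=1, p_3 = 1*226 + 97 = 323, q_3 = 1*7 + 3 = 10.
  i=4: a_4=1, p_4 = 1*323 + 226 = 549, q_4 = 1*10 + 7 = 17.
  i=5: a_5=1, p_5 = 1*549 + 323 = 872, q_5 = 1*17 + 10 = 27.
  i=6: a_6=1, p_6 = 1*872 + 549 = 1421, q_6 = 1*27 + 17 = 44.
  i=7: a_7=8, p_7 = 8*1421 + 872 = 12240, q_7 = 8*44 + 27 = 379.
  i=8: a_8=1, p_8 = 1*12240 + 1421 = 13661, q_8 = 1*379 + 44 = 423.
  i=9: a_9=1, p_9 = 1*13661 + 12240 = 25901, q_9 = 1*423 + 379 = 802.
  i=10: a_10=1, p_10 = 1*25901 + 13661 = 39562, q_10 = 1*802 + 423 = 1225.
  i=11: a_11=1, p_11 = 1*39562 + 25901 = 65463, q_11 = 1*1225 + 802 = 2027.
  i=12: a_12=2, p_12 = 2*65463 + 39562 = 170488, q_12 = 2*2027 + 1225 = 5279.
  i=13: a_13=3, p_13 = 3*170488 + 65463 = 576927, q_13 = 3*5279 + 2027 = 17864.
Check: 576927^2 - 1043*17864^2 = 332844763329 - 332844763328 = 1, so (x, y) = (576927, 17864) solves the equation, and by the theorem it is the least positive solution.

(x, y) = (576927, 17864)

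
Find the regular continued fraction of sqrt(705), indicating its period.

[26; (1, 1, 4, 3, 10, 3, 4, 1, 1, 52)]

Write x_i = (sqrt(705) + m_i)/d_i with (m_0, d_0) = (0, 1). a_0 = floor(sqrt(705)) = 26, since 26^2 = 676 <= 705 < 729 = 27^2.
Iterate m_{i+1} = d_i*a_i - m_i, d_{i+1} = (705 - m_{i+1}^2)/d_i, a_{i+1} = floor((a_0 + m_{i+1})/d_{i+1}):
  m_1 = 1*26 - 0 = 26, d_1 = (705 - 26^2)/1 = 29/1 = 29, a_1 = floor((26 + 26)/29) = 1.
  m_2 = 29*1 - 26 = 3, d_2 = (705 - 3^2)/29 = 696/29 = 24, a_2 = floor((26 + 3)/24) = 1.
  m_3 = 24*1 - 3 = 21, d_3 = (705 - 21^2)/24 = 264/24 = 11, a_3 = floor((26 + 21)/11) = 4.
  m_4 = 11*4 - 21 = 23, d_4 = (705 - 23^2)/11 = 176/11 = 16, a_4 = floor((26 + 23)/16) = 3.
  m_5 = 16*3 - 23 = 25, d_5 = (705 - 25^2)/16 = 80/16 = 5, a_5 = floor((26 + 25)/5) = 10.
  m_6 = 5*10 - 25 = 25, d_6 = (705 - 25^2)/5 = 80/5 = 16, a_6 = floor((26 + 25)/16) = 3.
  m_7 = 16*3 - 25 = 23, d_7 = (705 - 23^2)/16 = 176/16 = 11, a_7 = floor((26 + 23)/11) = 4.
  m_8 = 11*4 - 23 = 21, d_8 = (705 - 21^2)/11 = 264/11 = 24, a_8 = floor((26 + 21)/24) = 1.
  m_9 = 24*1 - 21 = 3, d_9 = (705 - 3^2)/24 = 696/24 = 29, a_9 = floor((26 + 3)/29) = 1.
  m_10 = 29*1 - 3 = 26, d_10 = (705 - 26^2)/29 = 29/29 = 1, a_10 = floor((26 + 26)/1) = 52.
  m_11 = 1*52 - 26 = 26, d_11 = (705 - 26^2)/1 = 29/1 = 29: (m_11, d_11) = (m_1, d_1) = (26, 29), so from here the quotients repeat a_1, ..., a_10; the period length is 10.
Hence the expansion of sqrt(705) is a_0 = 26 followed by the repeating block 1, 1, 4, 3, 10, 3, 4, 1, 1, 52 (period 10).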